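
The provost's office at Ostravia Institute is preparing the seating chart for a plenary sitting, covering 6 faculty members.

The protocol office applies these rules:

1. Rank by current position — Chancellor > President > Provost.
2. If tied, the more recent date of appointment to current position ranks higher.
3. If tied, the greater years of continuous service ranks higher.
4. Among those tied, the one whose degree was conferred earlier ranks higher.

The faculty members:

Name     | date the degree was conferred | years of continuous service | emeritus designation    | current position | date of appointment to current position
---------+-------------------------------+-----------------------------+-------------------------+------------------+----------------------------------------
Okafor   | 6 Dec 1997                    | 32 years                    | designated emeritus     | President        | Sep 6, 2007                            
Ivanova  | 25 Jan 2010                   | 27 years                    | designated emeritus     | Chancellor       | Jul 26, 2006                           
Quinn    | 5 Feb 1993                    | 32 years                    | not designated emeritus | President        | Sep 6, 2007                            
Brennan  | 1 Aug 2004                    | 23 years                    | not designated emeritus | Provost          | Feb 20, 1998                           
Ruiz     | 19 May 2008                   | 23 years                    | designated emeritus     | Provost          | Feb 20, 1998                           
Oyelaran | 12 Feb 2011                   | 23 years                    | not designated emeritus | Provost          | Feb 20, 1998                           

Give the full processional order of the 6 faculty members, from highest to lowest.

By current position: Ivanova (Chancellor); then Quinn and Okafor (President); then Brennan, Ruiz and Oyelaran (Provost).
Quinn and Okafor both have date of appointment to current position Sep 6, 2007, so the next rule applies.
Quinn and Okafor both have years of continuous service 32 years, so the next rule applies.
Among Quinn and Okafor, by date the degree was conferred (earlier first): Quinn (5 Feb 1993) before Okafor (6 Dec 1997).
Brennan, Ruiz and Oyelaran all have date of appointment to current position Feb 20, 1998, so the next rule applies.
Brennan, Ruiz and Oyelaran all have years of continuous service 23 years, so the next rule applies.
Among Brennan, Ruiz and Oyelaran, by date the degree was conferred (earlier first): Brennan (1 Aug 2004) before Ruiz (19 May 2008) before Oyelaran (12 Feb 2011).
Full order: Ivanova, Quinn, Okafor, Brennan, Ruiz, Oyelaran.

Ivanova, Quinn, Okafor, Brennan, Ruiz, Oyelaran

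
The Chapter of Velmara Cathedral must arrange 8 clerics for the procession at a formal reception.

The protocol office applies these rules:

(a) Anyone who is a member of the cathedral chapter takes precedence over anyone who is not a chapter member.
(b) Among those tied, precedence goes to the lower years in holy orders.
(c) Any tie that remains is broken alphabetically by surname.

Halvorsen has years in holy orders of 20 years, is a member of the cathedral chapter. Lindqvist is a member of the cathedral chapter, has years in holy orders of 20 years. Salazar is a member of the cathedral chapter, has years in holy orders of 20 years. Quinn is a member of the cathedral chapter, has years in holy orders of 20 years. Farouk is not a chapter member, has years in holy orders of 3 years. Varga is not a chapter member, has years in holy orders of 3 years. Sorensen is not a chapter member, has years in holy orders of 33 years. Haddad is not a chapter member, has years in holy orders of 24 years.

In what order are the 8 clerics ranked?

By the first rule: Halvorsen, Lindqvist, Quinn and Salazar (each a member of the cathedral chapter); then Farouk, Varga, Haddad and Sorensen (each not a chapter member).
Halvorsen, Lindqvist, Quinn and Salazar all have years in holy orders 20 years, so the next rule applies.
Among Halvorsen, Lindqvist, Quinn and Salazar, alphabetically by surname: Halvorsen before Lindqvist before Quinn before Salazar.
Among Farouk, Varga, Haddad and Sorensen, by years in holy orders (lower first): Farouk and Varga (3 years) before Haddad (24 years) before Sorensen (33 years).
Among Farouk and Varga, alphabetically by surname: Farouk before Varga.
Full order: Halvorsen, Lindqvist, Quinn, Salazar, Farouk, Varga, Haddad, Sorensen.

Halvorsen, Lindqvist, Quinn, Salazar, Farouk, Varga, Haddad, Sorensen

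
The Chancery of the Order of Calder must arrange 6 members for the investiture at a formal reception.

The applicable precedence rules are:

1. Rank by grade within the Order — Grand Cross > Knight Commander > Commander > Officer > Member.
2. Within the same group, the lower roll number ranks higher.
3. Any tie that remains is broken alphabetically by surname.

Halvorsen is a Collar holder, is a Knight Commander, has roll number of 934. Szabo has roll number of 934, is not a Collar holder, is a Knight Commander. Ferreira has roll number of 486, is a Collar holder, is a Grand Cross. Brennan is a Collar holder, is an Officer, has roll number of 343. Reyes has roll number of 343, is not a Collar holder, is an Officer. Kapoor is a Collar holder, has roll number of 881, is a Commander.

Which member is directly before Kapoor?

By grade within the Order: Ferreira (Grand Cross); then Halvorsen and Szabo (Knight Commander); then Kapoor (Commander); then Brennan and Reyes (Officer).
Halvorsen and Szabo both have roll number 934, so the next rule applies.
Among Halvorsen and Szabo, alphabetically by surname: Halvorsen before Szabo.
Brennan and Reyes both have roll number 343, so the next rule applies.
Among Brennan and Reyes, alphabetically by surname: Brennan before Reyes.
Order: Ferreira, Halvorsen, Szabo, Kapoor, Brennan, Reyes.

Szabo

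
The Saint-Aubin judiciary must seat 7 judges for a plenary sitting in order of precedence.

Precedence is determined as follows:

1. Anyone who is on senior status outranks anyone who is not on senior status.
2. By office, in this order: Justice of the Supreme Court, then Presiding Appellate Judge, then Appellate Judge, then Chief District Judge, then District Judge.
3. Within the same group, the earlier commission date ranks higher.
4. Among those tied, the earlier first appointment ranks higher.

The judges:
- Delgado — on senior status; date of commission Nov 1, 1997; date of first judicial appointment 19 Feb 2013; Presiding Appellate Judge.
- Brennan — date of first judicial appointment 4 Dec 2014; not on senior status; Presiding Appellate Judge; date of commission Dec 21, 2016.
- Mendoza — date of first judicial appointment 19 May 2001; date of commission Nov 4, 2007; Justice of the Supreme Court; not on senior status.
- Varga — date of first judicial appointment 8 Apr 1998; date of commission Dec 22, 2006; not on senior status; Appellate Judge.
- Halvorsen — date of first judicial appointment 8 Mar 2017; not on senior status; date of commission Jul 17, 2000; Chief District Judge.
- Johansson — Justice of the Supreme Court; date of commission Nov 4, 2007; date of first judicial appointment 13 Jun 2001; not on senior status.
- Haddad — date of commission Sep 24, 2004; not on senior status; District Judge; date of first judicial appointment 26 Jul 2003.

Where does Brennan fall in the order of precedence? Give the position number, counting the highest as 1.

By the first rule: Delgado (on senior status); then Mendoza, Johansson, Brennan, Varga, Halvorsen and Haddad (each not on senior status).
Among Mendoza, Johansson, Brennan, Varga, Halvorsen and Haddad, by office: Mendoza and Johansson (Justice of the Supreme Court) before Brennan (Presiding Appellate Judge) before Varga (Appellate Judge) before Halvorsen (Chief District Judge) before Haddad (District Judge).
Mendoza and Johansson both have date of commission Nov 4, 2007, so the next rule applies.
Among Mendoza and Johansson, by date of first judicial appointment (earlier first): Mendoza (19 May 2001) before Johansson (13 Jun 2001).
Order: Delgado, Mendoza, Johansson, Brennan, Varga, Halvorsen, Haddad. So position 4.

4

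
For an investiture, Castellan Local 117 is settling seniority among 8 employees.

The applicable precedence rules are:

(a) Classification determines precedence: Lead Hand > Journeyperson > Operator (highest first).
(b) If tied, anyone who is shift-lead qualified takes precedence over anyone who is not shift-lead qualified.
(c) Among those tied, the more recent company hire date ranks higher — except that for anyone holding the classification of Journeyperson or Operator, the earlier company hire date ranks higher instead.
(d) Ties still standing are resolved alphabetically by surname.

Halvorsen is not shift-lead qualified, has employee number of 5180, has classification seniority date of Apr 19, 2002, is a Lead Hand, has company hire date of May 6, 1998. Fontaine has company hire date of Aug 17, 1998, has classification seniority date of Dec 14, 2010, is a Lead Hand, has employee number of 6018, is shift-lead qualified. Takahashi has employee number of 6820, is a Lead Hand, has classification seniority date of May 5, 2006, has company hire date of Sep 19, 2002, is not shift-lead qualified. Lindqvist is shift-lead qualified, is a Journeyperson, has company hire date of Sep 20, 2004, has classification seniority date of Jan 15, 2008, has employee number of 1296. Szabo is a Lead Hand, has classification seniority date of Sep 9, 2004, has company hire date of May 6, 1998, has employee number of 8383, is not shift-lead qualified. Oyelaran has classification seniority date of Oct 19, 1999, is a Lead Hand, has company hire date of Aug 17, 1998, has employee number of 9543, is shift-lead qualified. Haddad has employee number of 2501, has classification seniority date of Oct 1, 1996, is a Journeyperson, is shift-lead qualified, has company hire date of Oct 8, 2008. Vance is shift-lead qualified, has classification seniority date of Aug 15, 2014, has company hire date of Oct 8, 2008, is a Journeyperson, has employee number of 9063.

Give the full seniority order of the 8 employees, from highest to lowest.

By classification: Fontaine, Oyelaran, Takahashi, Halvorsen and Szabo (Lead Hand); then Lindqvist, Haddad and Vance (Journeyperson).
Among Fontaine, Oyelaran, Takahashi, Halvorsen and Szabo, shift-lead qualified before not shift-lead qualified: Fontaine and Oyelaran (shift-lead qualified) before Takahashi, Halvorsen and Szabo (not shift-lead qualified).
Fontaine and Oyelaran both have company hire date Aug 17, 1998, so the next rule applies.
Among Fontaine and Oyelaran, alphabetically by surname: Fontaine before Oyelaran.
Among Takahashi, Halvorsen and Szabo, by company hire date (later first): Takahashi (Sep 19, 2002) before Halvorsen and Szabo (May 6, 1998).
Among Halvorsen and Szabo, alphabetically by surname: Halvorsen before Szabo.
Lindqvist, Haddad and Vance are each shift-lead qualified, so the next rule applies.
Among Lindqvist, Haddad and Vance, by company hire date (earlier first) (reversed rule for this group): Lindqvist (Sep 20, 2004) before Haddad and Vance (Oct 8, 2008).
Among Haddad and Vance, alphabetically by surname: Haddad before Vance.
Full order: Fontaine, Oyelaran, Takahashi, Halvorsen, Szabo, Lindqvist, Haddad, Vance.

Fontaine, Oyelaran, Takahashi, Halvorsen, Szabo, Lindqvist, Haddad, Vance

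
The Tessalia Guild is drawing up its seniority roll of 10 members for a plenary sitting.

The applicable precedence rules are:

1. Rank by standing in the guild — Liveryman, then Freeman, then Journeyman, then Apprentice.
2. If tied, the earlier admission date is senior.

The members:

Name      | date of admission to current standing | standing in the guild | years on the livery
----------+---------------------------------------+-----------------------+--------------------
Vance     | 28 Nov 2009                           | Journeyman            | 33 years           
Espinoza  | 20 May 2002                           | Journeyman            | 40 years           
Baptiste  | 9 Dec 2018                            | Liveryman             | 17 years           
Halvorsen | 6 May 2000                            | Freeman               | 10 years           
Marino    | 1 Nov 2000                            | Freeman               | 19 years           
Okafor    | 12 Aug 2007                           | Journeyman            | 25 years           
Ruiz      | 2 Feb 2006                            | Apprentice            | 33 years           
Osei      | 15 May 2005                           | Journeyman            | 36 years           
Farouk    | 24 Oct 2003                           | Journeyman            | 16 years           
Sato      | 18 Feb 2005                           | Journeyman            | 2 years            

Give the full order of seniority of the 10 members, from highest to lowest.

By standing in the guild: Baptiste (Liveryman); then Halvorsen and Marino (Freeman); then Espinoza, Farouk, Sato, Osei, Okafor and Vance (Journeyman); then Ruiz (Apprentice).
Among Halvorsen and Marino, by date of admission to current standing (earlier first): Halvorsen (6 May 2000) before Marino (1 Nov 2000).
Among Espinoza, Farouk, Sato, Osei, Okafor and Vance, by date of admission to current standing (earlier first): Espinoza (20 May 2002) before Farouk (24 Oct 2003) before Sato (18 Feb 2005) before Osei (15 May 2005) before Okafor (12 Aug 2007) before Vance (28 Nov 2009).
Full order: Baptiste, Halvorsen, Marino, Espinoza, Farouk, Sato, Osei, Okafor, Vance, Ruiz.

Baptiste, Halvorsen, Marino, Espinoza, Farouk, Sato, Osei, Okafor, Vance, Ruiz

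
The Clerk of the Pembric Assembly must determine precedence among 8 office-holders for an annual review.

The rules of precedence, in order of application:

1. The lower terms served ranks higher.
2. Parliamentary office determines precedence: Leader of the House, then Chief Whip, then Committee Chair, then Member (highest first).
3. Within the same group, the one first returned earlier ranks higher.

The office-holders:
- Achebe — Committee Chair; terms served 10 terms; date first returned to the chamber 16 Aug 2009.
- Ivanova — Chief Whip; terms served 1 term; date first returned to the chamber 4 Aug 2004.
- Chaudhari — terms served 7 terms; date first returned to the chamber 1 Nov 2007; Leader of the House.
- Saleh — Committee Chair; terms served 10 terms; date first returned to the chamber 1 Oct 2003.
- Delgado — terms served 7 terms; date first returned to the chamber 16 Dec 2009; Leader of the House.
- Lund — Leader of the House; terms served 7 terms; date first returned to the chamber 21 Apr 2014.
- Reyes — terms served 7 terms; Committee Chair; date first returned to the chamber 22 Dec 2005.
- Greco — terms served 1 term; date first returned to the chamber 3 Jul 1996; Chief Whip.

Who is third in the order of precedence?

Chaudhari

By terms served (lower first): Greco and Ivanova (both 1 term); then Chaudhari, Delgado, Lund and Reyes (each 7 terms); then Saleh and Achebe (both 10 terms).
Greco and Ivanova are each Chief Whip, so the next rule applies.
Among Greco and Ivanova, by date first returned to the chamber (earlier first): Greco (3 Jul 1996) before Ivanova (4 Aug 2004).
Among Chaudhari, Delgado, Lund and Reyes, by parliamentary office: Chaudhari, Delgado and Lund (Leader of the House) before Reyes (Committee Chair).
Among Chaudhari, Delgado and Lund, by date first returned to the chamber (earlier first): Chaudhari (1 Nov 2007) before Delgado (16 Dec 2009) before Lund (21 Apr 2014).
Saleh and Achebe are each Committee Chair, so the next rule applies.
Among Saleh and Achebe, by date first returned to the chamber (earlier first): Saleh (1 Oct 2003) before Achebe (16 Aug 2009).
Order: Greco, Ivanova, Chaudhari, Delgado, Lund, Reyes, Saleh, Achebe.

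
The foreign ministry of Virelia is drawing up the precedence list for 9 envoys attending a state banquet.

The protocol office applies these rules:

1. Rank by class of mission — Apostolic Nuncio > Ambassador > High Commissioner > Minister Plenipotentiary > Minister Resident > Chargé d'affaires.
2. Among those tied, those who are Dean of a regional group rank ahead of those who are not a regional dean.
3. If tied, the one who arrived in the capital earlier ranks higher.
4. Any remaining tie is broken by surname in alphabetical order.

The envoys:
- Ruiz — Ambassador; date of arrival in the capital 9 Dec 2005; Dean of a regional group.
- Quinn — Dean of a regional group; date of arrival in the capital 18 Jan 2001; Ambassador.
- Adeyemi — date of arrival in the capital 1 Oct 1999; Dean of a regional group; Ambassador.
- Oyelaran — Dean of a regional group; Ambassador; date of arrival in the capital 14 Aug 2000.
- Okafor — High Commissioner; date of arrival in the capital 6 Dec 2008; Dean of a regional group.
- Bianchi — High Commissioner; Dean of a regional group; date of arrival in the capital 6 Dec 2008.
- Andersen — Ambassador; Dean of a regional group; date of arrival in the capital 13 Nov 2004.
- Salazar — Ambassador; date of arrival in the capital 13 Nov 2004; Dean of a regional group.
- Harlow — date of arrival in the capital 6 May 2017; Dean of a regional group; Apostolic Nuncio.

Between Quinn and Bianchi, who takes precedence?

By class of mission: Harlow (Apostolic Nuncio); then Adeyemi, Oyelaran, Quinn, Andersen, Salazar and Ruiz (Ambassador); then Bianchi and Okafor (High Commissioner).
Adeyemi, Oyelaran, Quinn, Andersen, Salazar and Ruiz are each Dean of a regional group, so the next rule applies.
Among Adeyemi, Oyelaran, Quinn, Andersen, Salazar and Ruiz, by date of arrival in the capital (earlier first): Adeyemi (1 Oct 1999) before Oyelaran (14 Aug 2000) before Quinn (18 Jan 2001) before Andersen and Salazar (13 Nov 2004) before Ruiz (9 Dec 2005).
Among Andersen and Salazar, alphabetically by surname: Andersen before Salazar.
Bianchi and Okafor are each Dean of a regional group, so the next rule applies.
Bianchi and Okafor both have date of arrival in the capital 6 Dec 2008, so the next rule applies.
Among Bianchi and Okafor, alphabetically by surname: Bianchi before Okafor.
So Quinn takes precedence.

Quinn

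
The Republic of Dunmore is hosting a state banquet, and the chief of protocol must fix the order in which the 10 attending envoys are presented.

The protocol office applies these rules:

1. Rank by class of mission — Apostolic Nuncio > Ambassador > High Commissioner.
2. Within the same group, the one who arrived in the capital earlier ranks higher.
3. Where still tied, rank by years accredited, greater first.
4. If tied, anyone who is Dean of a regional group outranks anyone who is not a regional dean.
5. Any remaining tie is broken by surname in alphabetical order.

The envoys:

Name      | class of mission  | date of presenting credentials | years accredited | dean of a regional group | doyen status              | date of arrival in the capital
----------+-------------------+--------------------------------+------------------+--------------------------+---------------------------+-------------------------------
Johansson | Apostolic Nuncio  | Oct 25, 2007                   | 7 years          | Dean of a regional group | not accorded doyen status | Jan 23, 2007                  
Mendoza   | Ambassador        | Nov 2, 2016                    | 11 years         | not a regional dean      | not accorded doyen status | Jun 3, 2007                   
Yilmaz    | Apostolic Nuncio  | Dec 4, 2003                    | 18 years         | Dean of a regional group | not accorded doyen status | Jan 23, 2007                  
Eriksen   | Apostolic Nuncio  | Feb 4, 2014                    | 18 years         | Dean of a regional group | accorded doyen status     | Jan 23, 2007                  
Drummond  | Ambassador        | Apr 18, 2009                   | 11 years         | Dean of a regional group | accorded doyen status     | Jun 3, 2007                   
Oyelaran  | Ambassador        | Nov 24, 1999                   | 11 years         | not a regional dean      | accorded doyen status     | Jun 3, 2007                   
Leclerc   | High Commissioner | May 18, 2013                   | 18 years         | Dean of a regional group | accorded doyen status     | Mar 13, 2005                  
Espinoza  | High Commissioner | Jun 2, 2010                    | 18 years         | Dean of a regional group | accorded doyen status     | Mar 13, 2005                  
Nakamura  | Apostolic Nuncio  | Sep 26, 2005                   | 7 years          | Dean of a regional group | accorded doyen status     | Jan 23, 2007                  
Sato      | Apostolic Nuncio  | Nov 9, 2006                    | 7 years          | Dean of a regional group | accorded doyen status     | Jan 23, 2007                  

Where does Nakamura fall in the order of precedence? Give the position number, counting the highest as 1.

By class of mission: Eriksen, Yilmaz, Johansson, Nakamura and Sato (Apostolic Nuncio); then Drummond, Mendoza and Oyelaran (Ambassador); then Espinoza and Leclerc (High Commissioner).
Eriksen, Yilmaz, Johansson, Nakamura and Sato all have date of arrival in the capital Jan 23, 2007, so the next rule applies.
Among Eriksen, Yilmaz, Johansson, Nakamura and Sato, by years accredited (higher first): Eriksen and Yilmaz (18 years) before Johansson, Nakamura and Sato (7 years).
Eriksen and Yilmaz are each Dean of a regional group, so the next rule applies.
Among Eriksen and Yilmaz, alphabetically by surname: Eriksen before Yilmaz.
Johansson, Nakamura and Sato are each Dean of a regional group, so the next rule applies.
Among Johansson, Nakamura and Sato, alphabetically by surname: Johansson before Nakamura before Sato.
Drummond, Mendoza and Oyelaran all have date of arrival in the capital Jun 3, 2007, so the next rule applies.
Drummond, Mendoza and Oyelaran all have years accredited 11 years, so the next rule applies.
Among Drummond, Mendoza and Oyelaran, Dean of a regional group before not a regional dean: Drummond (Dean of a regional group) before Mendoza and Oyelaran (not a regional dean).
Among Mendoza and Oyelaran, alphabetically by surname: Mendoza before Oyelaran.
Espinoza and Leclerc both have date of arrival in the capital Mar 13, 2005, so the next rule applies.
Espinoza and Leclerc both have years accredited 18 years, so the next rule applies.
Espinoza and Leclerc are each Dean of a regional group, so the next rule applies.
Among Espinoza and Leclerc, alphabetically by surname: Espinoza before Leclerc.
Order: Eriksen, Yilmaz, Johansson, Nakamura, Sato, Drummond, Mendoza, Oyelaran, Espinoza, Leclerc. So position 4.

4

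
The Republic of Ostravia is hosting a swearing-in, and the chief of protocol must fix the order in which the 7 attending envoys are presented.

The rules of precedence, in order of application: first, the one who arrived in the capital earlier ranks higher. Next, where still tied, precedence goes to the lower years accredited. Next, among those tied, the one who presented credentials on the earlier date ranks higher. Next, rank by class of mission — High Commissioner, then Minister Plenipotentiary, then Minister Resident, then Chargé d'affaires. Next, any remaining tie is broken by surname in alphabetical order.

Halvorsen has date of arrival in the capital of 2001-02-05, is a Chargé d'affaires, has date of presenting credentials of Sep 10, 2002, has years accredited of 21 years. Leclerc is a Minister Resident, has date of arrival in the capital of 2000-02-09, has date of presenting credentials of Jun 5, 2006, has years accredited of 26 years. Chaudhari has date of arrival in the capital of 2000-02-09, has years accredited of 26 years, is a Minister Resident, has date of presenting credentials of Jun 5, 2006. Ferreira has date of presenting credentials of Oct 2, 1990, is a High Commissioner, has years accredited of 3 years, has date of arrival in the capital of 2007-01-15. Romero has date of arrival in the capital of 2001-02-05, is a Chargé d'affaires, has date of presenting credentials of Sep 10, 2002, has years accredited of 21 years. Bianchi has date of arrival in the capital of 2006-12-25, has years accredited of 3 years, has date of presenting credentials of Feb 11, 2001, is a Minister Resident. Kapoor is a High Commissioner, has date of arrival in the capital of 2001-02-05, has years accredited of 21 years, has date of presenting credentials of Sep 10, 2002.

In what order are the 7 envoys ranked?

Chaudhari, Leclerc, Kapoor, Halvorsen, Romero, Bianchi, Ferreira

By date of arrival in the capital (earlier first): Chaudhari and Leclerc (both 2000-02-09); then Kapoor, Halvorsen and Romero (each 2001-02-05); then Bianchi (2006-12-25); then Ferreira (2007-01-15).
Chaudhari and Leclerc both have years accredited 26 years, so the next rule applies.
Chaudhari and Leclerc both have date of presenting credentials Jun 5, 2006, so the next rule applies.
Chaudhari and Leclerc are each Minister Resident, so the next rule applies.
Among Chaudhari and Leclerc, alphabetically by surname: Chaudhari before Leclerc.
Kapoor, Halvorsen and Romero all have years accredited 21 years, so the next rule applies.
Kapoor, Halvorsen and Romero all have date of presenting credentials Sep 10, 2002, so the next rule applies.
Among Kapoor, Halvorsen and Romero, by class of mission: Kapoor (High Commissioner) before Halvorsen and Romero (Chargé d'affaires).
Among Halvorsen and Romero, alphabetically by surname: Halvorsen before Romero.
Full order: Chaudhari, Leclerc, Kapoor, Halvorsen, Romero, Bianchi, Ferreira.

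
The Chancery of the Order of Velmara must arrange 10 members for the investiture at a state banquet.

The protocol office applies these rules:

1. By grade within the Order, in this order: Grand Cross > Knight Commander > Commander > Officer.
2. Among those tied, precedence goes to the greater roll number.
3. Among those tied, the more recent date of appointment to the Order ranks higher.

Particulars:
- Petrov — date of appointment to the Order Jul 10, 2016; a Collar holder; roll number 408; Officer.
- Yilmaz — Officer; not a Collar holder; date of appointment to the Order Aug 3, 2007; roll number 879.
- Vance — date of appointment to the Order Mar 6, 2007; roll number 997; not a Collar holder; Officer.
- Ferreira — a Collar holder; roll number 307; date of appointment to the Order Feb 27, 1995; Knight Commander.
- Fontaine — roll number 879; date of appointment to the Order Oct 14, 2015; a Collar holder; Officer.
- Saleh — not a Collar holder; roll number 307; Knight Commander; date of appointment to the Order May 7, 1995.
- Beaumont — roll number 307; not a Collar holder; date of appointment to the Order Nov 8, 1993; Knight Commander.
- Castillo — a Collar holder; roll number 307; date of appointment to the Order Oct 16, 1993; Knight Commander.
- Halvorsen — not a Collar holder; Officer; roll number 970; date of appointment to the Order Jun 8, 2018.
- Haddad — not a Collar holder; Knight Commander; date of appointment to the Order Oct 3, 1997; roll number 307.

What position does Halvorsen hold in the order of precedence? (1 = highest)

7

By grade within the Order: Haddad, Saleh, Ferreira, Beaumont and Castillo (Knight Commander); then Vance, Halvorsen, Fontaine, Yilmaz and Petrov (Officer).
Haddad, Saleh, Ferreira, Beaumont and Castillo all have roll number 307, so the next rule applies.
Among Haddad, Saleh, Ferreira, Beaumont and Castillo, by date of appointment to the Order (later first): Haddad (Oct 3, 1997) before Saleh (May 7, 1995) before Ferreira (Feb 27, 1995) before Beaumont (Nov 8, 1993) before Castillo (Oct 16, 1993).
Among Vance, Halvorsen, Fontaine, Yilmaz and Petrov, by roll number (higher first): Vance (997) before Halvorsen (970) before Fontaine and Yilmaz (879) before Petrov (408).
Among Fontaine and Yilmaz, by date of appointment to the Order (later first): Fontaine (Oct 14, 2015) before Yilmaz (Aug 3, 2007).
Order: Haddad, Saleh, Ferreira, Beaumont, Castillo, Vance, Halvorsen, Fontaine, Yilmaz, Petrov. So position 7.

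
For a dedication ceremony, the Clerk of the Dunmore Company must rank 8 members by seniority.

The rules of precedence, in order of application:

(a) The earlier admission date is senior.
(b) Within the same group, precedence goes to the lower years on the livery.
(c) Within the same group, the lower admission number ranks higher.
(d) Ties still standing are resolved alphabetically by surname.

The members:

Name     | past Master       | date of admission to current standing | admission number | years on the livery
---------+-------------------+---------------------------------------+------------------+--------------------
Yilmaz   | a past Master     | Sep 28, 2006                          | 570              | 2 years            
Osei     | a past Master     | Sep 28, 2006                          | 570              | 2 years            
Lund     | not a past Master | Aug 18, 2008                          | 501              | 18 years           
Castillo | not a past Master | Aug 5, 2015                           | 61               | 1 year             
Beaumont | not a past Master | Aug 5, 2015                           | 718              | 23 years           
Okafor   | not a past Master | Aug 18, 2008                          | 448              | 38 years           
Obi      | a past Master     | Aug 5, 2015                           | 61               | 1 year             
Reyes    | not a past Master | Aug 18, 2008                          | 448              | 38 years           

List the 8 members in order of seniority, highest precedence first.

Osei, Yilmaz, Lund, Okafor, Reyes, Castillo, Obi, Beaumont

By date of admission to current standing (earlier first): Osei and Yilmaz (both Sep 28, 2006); then Lund, Okafor and Reyes (each Aug 18, 2008); then Castillo, Obi and Beaumont (each Aug 5, 2015).
Osei and Yilmaz both have years on the livery 2 years, so the next rule applies.
Osei and Yilmaz both have admission number 570, so the next rule applies.
Among Osei and Yilmaz, alphabetically by surname: Osei before Yilmaz.
Among Lund, Okafor and Reyes, by years on the livery (lower first): Lund (18 years) before Okafor and Reyes (38 years).
Okafor and Reyes both have admission number 448, so the next rule applies.
Among Okafor and Reyes, alphabetically by surname: Okafor before Reyes.
Among Castillo, Obi and Beaumont, by years on the livery (lower first): Castillo and Obi (1 year) before Beaumont (23 years).
Castillo and Obi both have admission number 61, so the next rule applies.
Among Castillo and Obi, alphabetically by surname: Castillo before Obi.
Full order: Osei, Yilmaz, Lund, Okafor, Reyes, Castillo, Obi, Beaumont.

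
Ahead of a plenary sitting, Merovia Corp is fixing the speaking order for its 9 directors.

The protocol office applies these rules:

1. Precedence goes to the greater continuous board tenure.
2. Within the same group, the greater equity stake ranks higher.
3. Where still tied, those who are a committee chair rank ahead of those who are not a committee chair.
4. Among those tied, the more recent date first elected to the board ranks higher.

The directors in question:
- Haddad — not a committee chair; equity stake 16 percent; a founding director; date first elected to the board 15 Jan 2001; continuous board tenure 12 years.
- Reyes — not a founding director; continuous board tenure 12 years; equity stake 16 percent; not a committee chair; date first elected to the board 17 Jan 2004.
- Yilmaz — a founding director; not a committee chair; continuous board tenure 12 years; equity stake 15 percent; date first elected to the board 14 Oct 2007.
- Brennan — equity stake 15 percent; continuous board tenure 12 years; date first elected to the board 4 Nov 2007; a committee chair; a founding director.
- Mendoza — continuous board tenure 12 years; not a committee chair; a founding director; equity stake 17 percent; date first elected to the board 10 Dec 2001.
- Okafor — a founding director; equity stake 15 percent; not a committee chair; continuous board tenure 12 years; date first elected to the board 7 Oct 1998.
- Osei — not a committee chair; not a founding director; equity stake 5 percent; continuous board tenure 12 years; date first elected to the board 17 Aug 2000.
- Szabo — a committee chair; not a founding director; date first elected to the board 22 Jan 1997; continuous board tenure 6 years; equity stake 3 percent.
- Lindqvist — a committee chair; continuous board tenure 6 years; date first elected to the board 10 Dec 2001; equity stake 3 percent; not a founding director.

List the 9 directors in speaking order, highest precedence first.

By continuous board tenure (higher first): Mendoza, Reyes, Haddad, Brennan, Yilmaz, Okafor and Osei (each 12 years); then Lindqvist and Szabo (both 6 years).
Among Mendoza, Reyes, Haddad, Brennan, Yilmaz, Okafor and Osei, by equity stake (higher first): Mendoza (17 percent) before Reyes and Haddad (16 percent) before Brennan, Yilmaz and Okafor (15 percent) before Osei (5 percent).
Reyes and Haddad are each not a committee chair, so the next rule applies.
Among Reyes and Haddad, by date first elected to the board (later first): Reyes (17 Jan 2004) before Haddad (15 Jan 2001).
Among Brennan, Yilmaz and Okafor, a committee chair before not a committee chair: Brennan (a committee chair) before Yilmaz and Okafor (not a committee chair).
Among Yilmaz and Okafor, by date first elected to the board (later first): Yilmaz (14 Oct 2007) before Okafor (7 Oct 1998).
Lindqvist and Szabo both have equity stake 3 percent, so the next rule applies.
Lindqvist and Szabo are each a committee chair, so the next rule applies.
Among Lindqvist and Szabo, by date first elected to the board (later first): Lindqvist (10 Dec 2001) before Szabo (22 Jan 1997).
Full order: Mendoza, Reyes, Haddad, Brennan, Yilmaz, Okafor, Osei, Lindqvist, Szabo.

Mendoza, Reyes, Haddad, Brennan, Yilmaz, Okafor, Osei, Lindqvist, Szabo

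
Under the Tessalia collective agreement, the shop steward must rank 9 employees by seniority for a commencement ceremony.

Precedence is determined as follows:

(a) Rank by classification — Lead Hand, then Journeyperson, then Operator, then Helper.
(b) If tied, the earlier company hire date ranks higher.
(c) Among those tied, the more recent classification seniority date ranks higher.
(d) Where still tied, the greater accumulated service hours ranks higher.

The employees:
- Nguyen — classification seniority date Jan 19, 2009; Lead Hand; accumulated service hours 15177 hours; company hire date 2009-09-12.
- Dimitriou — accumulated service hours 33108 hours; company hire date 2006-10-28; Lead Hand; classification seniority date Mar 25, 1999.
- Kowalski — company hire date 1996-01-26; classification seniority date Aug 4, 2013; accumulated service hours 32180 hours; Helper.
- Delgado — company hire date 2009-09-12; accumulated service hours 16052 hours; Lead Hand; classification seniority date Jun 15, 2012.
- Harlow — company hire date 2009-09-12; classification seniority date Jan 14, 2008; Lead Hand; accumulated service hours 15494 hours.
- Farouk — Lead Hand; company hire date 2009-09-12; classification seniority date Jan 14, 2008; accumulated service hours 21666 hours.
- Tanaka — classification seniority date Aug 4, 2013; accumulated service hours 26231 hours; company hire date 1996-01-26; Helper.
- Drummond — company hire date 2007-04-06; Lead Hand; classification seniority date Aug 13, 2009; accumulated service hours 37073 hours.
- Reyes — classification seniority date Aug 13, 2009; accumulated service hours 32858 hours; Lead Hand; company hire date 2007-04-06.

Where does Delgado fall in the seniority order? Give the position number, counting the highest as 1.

By classification: Dimitriou, Drummond, Reyes, Delgado, Nguyen, Farouk and Harlow (Lead Hand); then Kowalski and Tanaka (Helper).
Among Dimitriou, Drummond, Reyes, Delgado, Nguyen, Farouk and Harlow, by company hire date (earlier first): Dimitriou (2006-10-28) before Drummond and Reyes (2007-04-06) before Delgado, Nguyen, Farouk and Harlow (2009-09-12).
Drummond and Reyes both have classification seniority date Aug 13, 2009, so the next rule applies.
Among Drummond and Reyes, by accumulated service hours (higher first): Drummond (37073 hours) before Reyes (32858 hours).
Among Delgado, Nguyen, Farouk and Harlow, by classification seniority date (later first): Delgado (Jun 15, 2012) before Nguyen (Jan 19, 2009) before Farouk and Harlow (Jan 14, 2008).
Among Farouk and Harlow, by accumulated service hours (higher first): Farouk (21666 hours) before Harlow (15494 hours).
Kowalski and Tanaka both have company hire date 1996-01-26, so the next rule applies.
Kowalski and Tanaka both have classification seniority date Aug 4, 2013, so the next rule applies.
Among Kowalski and Tanaka, by accumulated service hours (higher first): Kowalski (32180 hours) before Tanaka (26231 hours).
Order: Dimitriou, Drummond, Reyes, Delgado, Nguyen, Farouk, Harlow, Kowalski, Tanaka. So position 4.

4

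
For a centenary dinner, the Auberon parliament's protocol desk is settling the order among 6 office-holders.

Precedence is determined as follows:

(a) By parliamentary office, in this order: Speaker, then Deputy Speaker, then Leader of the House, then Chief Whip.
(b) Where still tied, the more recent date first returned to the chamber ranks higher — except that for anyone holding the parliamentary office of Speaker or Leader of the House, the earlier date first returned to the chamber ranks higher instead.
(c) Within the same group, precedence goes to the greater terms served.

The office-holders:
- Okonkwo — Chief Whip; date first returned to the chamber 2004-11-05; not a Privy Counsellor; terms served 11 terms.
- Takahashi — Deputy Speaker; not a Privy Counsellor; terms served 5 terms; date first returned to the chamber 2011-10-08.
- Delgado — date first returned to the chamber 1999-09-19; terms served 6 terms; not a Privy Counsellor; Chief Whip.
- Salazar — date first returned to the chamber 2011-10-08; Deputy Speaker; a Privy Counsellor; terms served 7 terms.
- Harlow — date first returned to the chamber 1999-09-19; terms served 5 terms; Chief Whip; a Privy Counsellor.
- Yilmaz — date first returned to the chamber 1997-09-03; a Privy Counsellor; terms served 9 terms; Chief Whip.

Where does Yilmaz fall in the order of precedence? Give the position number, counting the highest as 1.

6

By parliamentary office: Salazar and Takahashi (Deputy Speaker); then Okonkwo, Delgado, Harlow and Yilmaz (Chief Whip).
Salazar and Takahashi both have date first returned to the chamber 2011-10-08, so the next rule applies.
Among Salazar and Takahashi, by terms served (higher first): Salazar (7 terms) before Takahashi (5 terms).
Among Okonkwo, Delgado, Harlow and Yilmaz, by date first returned to the chamber (later first): Okonkwo (2004-11-05) before Delgado and Harlow (1999-09-19) before Yilmaz (1997-09-03).
Among Delgado and Harlow, by terms served (higher first): Delgado (6 terms) before Harlow (5 terms).
Order: Salazar, Takahashi, Okonkwo, Delgado, Harlow, Yilmaz. So position 6.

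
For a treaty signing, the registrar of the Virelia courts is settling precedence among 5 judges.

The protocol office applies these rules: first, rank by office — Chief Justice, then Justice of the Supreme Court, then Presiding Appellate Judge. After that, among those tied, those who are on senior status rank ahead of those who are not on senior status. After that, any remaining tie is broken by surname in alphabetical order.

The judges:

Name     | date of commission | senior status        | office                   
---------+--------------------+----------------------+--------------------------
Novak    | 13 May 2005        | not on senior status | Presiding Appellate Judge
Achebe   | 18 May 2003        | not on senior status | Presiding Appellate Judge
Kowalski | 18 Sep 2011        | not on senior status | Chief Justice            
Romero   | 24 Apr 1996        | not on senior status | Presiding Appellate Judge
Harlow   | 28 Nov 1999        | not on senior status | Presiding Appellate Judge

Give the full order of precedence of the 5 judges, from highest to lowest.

By office: Kowalski (Chief Justice); then Achebe, Harlow, Novak and Romero (Presiding Appellate Judge).
Achebe, Harlow, Novak and Romero are each not on senior status, so the next rule applies.
Among Achebe, Harlow, Novak and Romero, alphabetically by surname: Achebe before Harlow before Novak before Romero.
Full order: Kowalski, Achebe, Harlow, Novak, Romero.

Kowalski, Achebe, Harlow, Novak, Romero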